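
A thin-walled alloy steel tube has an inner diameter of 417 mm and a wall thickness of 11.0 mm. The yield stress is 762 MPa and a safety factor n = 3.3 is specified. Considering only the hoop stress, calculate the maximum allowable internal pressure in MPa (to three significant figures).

σ_allow = 762/3.3 = 230.9 MPa.
σ_h = pD/(2t) → p_allow = 2σ_allow t/D = 2×230.9×11.0/417 = 12.18 MPa.

p_allow = 12.2 MPa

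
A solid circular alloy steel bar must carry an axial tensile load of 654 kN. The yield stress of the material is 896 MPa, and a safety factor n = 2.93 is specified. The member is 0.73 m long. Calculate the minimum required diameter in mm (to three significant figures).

Allowable stress σ_allow = 896/2.93 = 305.8 MPa.
Required area A = F/σ_allow = 654000/305.8 = 2139 mm².
A = πd²/4 → d = √(4A/π) = 52.18 mm.

d = 52.2 mm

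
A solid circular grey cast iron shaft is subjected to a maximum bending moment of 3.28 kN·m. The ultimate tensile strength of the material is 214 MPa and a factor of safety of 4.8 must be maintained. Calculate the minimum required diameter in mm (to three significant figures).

d = 90.8 mm

σ_allow = 214/4.8 = 44.58 MPa.
For a solid circular section σ = 32M/(πd³), so d³ = 32M/(π σ_allow) = 32×3280000/(π×44.58) = 749400 mm³.
d = 90.83 mm.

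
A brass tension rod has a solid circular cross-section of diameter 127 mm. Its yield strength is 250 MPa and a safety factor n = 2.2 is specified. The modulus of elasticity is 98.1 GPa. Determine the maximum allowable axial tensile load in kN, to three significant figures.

σ_allow = 250/2.2 = 113.6 MPa.
A = πd²/4 = π×127²/4 = 12670 mm².
F_allow = σ_allow × A = 113.6×12670 = 1.440×10^6 N.

F_allow = 1440 kN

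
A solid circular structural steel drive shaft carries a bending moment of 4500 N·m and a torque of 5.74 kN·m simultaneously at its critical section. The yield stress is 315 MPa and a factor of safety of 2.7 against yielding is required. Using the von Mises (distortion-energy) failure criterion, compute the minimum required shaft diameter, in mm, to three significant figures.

d = 83.7 mm

σ_allow = σ_y/n = 315/2.7 = 116.7 MPa.
For a solid shaft σ_b = 32M/(πd³) and τ = 16T/(πd³), so the von Mises stress is σ' = (16/πd³)·√(4M²+3T²).
√(4M²+3T²) = √(4×(4.500×10^6)² + 3×(5.740×10^6)²) = 1.341×10^7 N·mm.
d³ = 16×1.341×10^7/(π×116.7) = 585400 mm³.
d = 83.65 mm.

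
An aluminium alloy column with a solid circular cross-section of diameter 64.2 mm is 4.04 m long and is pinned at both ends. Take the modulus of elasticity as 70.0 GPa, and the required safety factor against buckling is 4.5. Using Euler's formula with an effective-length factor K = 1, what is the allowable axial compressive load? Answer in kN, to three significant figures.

P_allow = 7.84 kN

I = πd⁴/64 = π×64.2⁴/64 = 833900 mm⁴.
Effective length L_e = KL = 1×4.04 m = 4040 mm.
Euler critical load P_cr = π²EI/L_e² = π²×70000×833900/4040² = 35300 N.
P_allow = P_cr/n = 35300/4.5 = 7844 N.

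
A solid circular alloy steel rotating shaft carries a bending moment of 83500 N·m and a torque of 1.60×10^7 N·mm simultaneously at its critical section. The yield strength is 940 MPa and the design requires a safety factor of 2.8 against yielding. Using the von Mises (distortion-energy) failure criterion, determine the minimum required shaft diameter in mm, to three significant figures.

σ_allow = σ_y/n = 940/2.8 = 335.7 MPa.
For a solid shaft σ_b = 32M/(πd³) and τ = 16T/(πd³), so the von Mises stress is σ' = (16/πd³)·√(4M²+3T²).
√(4M²+3T²) = √(4×(8.350×10^7)² + 3×(1.600×10^7)²) = 1.693×10^8 N·mm.
d³ = 16×1.693×10^8/(π×335.7) = 2.568×10^6 mm³.
d = 136.9 mm.

d = 137 mm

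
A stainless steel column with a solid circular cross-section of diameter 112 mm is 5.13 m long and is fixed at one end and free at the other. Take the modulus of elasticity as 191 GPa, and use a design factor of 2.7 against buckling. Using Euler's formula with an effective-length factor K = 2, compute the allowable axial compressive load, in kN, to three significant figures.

I = πd⁴/64 = π×112⁴/64 = 7.724×10^6 mm⁴.
Effective length L_e = KL = 2×5.13 m = 10260 mm.
Euler critical load P_cr = π²EI/L_e² = π²×191000×7.724×10^6/10260² = 138300 N.
P_allow = P_cr/n = 138300/2.7 = 51230 N.

P_allow = 51.2 kN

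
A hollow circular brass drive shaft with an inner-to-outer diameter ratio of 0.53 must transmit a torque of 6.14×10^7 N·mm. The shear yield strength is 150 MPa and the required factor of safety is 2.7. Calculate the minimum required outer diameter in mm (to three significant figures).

τ_allow = 150/2.7 = 55.56 MPa.
For a hollow shaft τ = 16T/[πd_o³(1−k⁴)] with k = 0.53, so 1−k⁴ = 0.9211.
d_o³ = 16T/[π τ_allow (1−k⁴)] = 16×6.1400×10^7/(π×55.56×0.9211) = 6.111×10^6 mm³.
d_o = 182.8 mm.

d_o = 183 mm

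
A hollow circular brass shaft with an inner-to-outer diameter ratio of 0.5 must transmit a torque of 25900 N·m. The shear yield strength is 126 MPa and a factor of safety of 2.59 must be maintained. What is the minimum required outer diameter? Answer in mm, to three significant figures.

d_o = 142 mm

τ_allow = 126/2.59 = 48.65 MPa.
For a hollow shaft τ = 16T/[πd_o³(1−k⁴)] with k = 0.5, so 1−k⁴ = 0.9375.
d_o³ = 16T/[π τ_allow (1−k⁴)] = 16×2.5900×10^7/(π×48.65×0.9375) = 2.892×10^6 mm³.
d_o = 142.5 mm.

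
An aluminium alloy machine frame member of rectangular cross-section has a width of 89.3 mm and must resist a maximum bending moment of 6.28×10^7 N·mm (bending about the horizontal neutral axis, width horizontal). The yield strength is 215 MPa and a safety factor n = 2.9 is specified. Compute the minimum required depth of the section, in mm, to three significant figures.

h = 239 mm

σ_allow = 215/2.9 = 74.14 MPa.
For a rectangular section σ = 6M/(bh²), so h² = 6M/(b σ_allow) = 6×6.2800×10^7/(89.3×74.14) = 56910 mm².
h = 238.6 mm.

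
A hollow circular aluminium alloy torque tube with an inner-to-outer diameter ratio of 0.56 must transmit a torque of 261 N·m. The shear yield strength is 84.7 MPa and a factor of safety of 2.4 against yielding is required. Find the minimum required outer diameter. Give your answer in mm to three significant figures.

d_o = 34.7 mm

τ_allow = 84.7/2.4 = 35.29 MPa.
For a hollow shaft τ = 16T/[πd_o³(1−k⁴)] with k = 0.56, so 1−k⁴ = 0.9017.
d_o³ = 16T/[π τ_allow (1−k⁴)] = 16×261000/(π×35.29×0.9017) = 41770 mm³.
d_o = 34.70 mm.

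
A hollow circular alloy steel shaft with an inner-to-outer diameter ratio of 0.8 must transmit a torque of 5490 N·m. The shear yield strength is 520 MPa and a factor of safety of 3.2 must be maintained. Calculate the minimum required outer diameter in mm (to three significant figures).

d_o = 66.3 mm

τ_allow = 520/3.2 = 162.5 MPa.
For a hollow shaft τ = 16T/[πd_o³(1−k⁴)] with k = 0.8, so 1−k⁴ = 0.5904.
d_o³ = 16T/[π τ_allow (1−k⁴)] = 16×5490000/(π×162.5×0.5904) = 291400 mm³.
d_o = 66.30 mm.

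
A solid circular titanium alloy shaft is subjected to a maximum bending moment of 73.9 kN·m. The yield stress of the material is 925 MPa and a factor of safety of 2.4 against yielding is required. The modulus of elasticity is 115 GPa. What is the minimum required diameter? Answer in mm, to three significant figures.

d = 125 mm

σ_allow = 925/2.4 = 385.4 MPa.
For a solid circular section σ = 32M/(πd³), so d³ = 32M/(π σ_allow) = 32×7.3900×10^7/(π×385.4) = 1.953×10^6 mm³.
d = 125.0 mm.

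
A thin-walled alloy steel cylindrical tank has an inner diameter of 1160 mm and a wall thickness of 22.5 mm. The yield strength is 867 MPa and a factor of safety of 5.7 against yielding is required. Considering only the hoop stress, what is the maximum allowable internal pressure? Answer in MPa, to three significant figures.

p_allow = 5.90 MPa

σ_allow = 867/5.7 = 152.1 MPa.
σ_h = pD/(2t) → p_allow = 2σ_allow t/D = 2×152.1×22.5/1160 = 5.901 MPa.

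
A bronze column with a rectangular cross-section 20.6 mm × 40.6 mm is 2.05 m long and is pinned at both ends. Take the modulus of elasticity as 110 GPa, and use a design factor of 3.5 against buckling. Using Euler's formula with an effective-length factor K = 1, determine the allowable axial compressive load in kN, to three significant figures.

Buckling occurs about the weak axis: I_min = h·b³/12 = 40.6×20.6³/12 = 29580 mm⁴ (b = 20.6 mm is the smaller dimension).
Effective length L_e = KL = 1×2.05 m = 2050 mm.
Euler critical load P_cr = π²EI/L_e² = π²×110000×29580/2050² = 7641 N.
P_allow = P_cr/n = 7641/3.5 = 2183 N.

P_allow = 2.18 kN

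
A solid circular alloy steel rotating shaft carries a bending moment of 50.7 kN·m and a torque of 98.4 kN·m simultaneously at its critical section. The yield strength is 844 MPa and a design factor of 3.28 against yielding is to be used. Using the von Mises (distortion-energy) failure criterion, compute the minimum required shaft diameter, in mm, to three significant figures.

σ_allow = σ_y/n = 844/3.28 = 257.3 MPa.
For a solid shaft σ_b = 32M/(πd³) and τ = 16T/(πd³), so the von Mises stress is σ' = (16/πd³)·√(4M²+3T²).
√(4M²+3T²) = √(4×(5.070×10^7)² + 3×(9.840×10^7)²) = 1.983×10^8 N·mm.
d³ = 16×1.983×10^8/(π×257.3) = 3.925×10^6 mm³.
d = 157.7 mm.

d = 158 mm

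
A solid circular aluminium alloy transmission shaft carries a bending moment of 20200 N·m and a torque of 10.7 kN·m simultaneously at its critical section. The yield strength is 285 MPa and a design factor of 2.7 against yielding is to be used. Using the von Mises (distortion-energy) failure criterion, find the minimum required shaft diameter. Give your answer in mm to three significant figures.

d = 129 mm

σ_allow = σ_y/n = 285/2.7 = 105.6 MPa.
For a solid shaft σ_b = 32M/(πd³) and τ = 16T/(πd³), so the von Mises stress is σ' = (16/πd³)·√(4M²+3T²).
√(4M²+3T²) = √(4×(2.020×10^7)² + 3×(1.070×10^7)²) = 4.445×10^7 N·mm.
d³ = 16×4.445×10^7/(π×105.6) = 2.145×10^6 mm³.
d = 129.0 mm.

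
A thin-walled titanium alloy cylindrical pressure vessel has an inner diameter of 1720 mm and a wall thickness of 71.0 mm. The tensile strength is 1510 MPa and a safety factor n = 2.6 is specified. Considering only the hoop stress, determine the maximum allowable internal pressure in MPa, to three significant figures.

p_allow = 47.9 MPa

σ_allow = 1510/2.6 = 580.8 MPa.
σ_h = pD/(2t) → p_allow = 2σ_allow t/D = 2×580.8×71.0/1720 = 47.95 MPa.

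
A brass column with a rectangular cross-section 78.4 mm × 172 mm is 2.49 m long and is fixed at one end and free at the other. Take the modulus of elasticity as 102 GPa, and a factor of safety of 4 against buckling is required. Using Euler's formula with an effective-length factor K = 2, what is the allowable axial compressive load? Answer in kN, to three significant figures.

P_allow = 70.1 kN

Buckling occurs about the weak axis: I_min = h·b³/12 = 172×78.4³/12 = 6.907×10^6 mm⁴ (b = 78.4 mm is the smaller dimension).
Effective length L_e = KL = 2×2.49 m = 4980 mm.
Euler critical load P_cr = π²EI/L_e² = π²×102000×6.907×10^6/4980² = 280400 N.
P_allow = P_cr/n = 280400/4 = 70090 N.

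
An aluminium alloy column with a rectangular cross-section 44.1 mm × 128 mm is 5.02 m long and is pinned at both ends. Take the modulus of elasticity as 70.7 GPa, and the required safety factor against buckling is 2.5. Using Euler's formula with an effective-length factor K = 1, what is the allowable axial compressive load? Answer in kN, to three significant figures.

P_allow = 10.1 kN

Buckling occurs about the weak axis: I_min = h·b³/12 = 128×44.1³/12 = 914800 mm⁴ (b = 44.1 mm is the smaller dimension).
Effective length L_e = KL = 1×5.02 m = 5020 mm.
Euler critical load P_cr = π²EI/L_e² = π²×70700×914800/5020² = 25330 N.
P_allow = P_cr/n = 25330/2.5 = 10130 N.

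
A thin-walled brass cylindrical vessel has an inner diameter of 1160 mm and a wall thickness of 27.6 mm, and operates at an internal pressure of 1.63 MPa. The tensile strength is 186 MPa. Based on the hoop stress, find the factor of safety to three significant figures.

n = 5.43

σ_h = pD/(2t) = 1.63×1160/(2×27.6) = 34.25 MPa.
n = 186/34.25 = 5.430.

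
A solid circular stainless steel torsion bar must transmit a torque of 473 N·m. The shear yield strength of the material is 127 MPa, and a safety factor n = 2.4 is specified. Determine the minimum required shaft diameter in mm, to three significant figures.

Allowable shear stress τ_allow = 127/2.4 = 52.92 MPa.
For a solid shaft τ = 16T/(πd³), so d³ = 16T/(π τ_allow) = 16×473000/(π×52.92) = 45520 mm³.
d = (45520)^(1/3) = 35.71 mm.

d = 35.7 mm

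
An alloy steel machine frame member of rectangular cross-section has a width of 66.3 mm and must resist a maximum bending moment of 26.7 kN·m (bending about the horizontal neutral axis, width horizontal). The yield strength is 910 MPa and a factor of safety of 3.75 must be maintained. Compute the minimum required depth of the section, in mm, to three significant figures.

σ_allow = 910/3.75 = 242.7 MPa.
For a rectangular section σ = 6M/(bh²), so h² = 6M/(b σ_allow) = 6×2.6700×10^7/(66.3×242.7) = 9957 mm².
h = 99.79 mm.

h = 99.8 mm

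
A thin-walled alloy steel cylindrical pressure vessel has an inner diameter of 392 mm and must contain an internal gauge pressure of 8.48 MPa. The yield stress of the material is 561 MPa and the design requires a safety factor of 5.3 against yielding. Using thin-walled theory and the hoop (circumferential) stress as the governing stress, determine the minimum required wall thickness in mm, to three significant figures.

t = 15.7 mm

σ_allow = 561/5.3 = 105.8 MPa.
Hoop stress σ_h = pD/(2t), so t = pD/(2σ_allow) = 8.48×392/(2×105.8) = 15.70 mm.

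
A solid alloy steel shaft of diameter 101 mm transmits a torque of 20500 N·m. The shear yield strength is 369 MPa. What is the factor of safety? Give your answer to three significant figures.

τ = 16T/(πd³) = 16×2.0500×10^7/(π×101³) = 101.3 MPa.
n = τ_limit/τ = 369/101.3 = 3.641.

n = 3.64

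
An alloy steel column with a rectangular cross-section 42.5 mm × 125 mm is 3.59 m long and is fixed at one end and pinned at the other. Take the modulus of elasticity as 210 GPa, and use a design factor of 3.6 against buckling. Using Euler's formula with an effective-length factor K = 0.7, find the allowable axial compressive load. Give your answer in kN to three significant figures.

P_allow = 72.9 kN

Buckling occurs about the weak axis: I_min = h·b³/12 = 125×42.5³/12 = 799600 mm⁴ (b = 42.5 mm is the smaller dimension).
Effective length L_e = KL = 0.7×3.59 m = 2513 mm.
Euler critical load P_cr = π²EI/L_e² = π²×210000×799600/2513² = 262400 N.
P_allow = P_cr/n = 262400/3.6 = 72900 N.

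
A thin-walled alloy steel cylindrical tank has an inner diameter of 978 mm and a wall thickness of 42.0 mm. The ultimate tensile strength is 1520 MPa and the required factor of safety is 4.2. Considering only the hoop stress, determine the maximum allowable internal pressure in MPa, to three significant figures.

p_allow = 31.1 MPa

σ_allow = 1520/4.2 = 361.9 MPa.
σ_h = pD/(2t) → p_allow = 2σ_allow t/D = 2×361.9×42.0/978 = 31.08 MPa.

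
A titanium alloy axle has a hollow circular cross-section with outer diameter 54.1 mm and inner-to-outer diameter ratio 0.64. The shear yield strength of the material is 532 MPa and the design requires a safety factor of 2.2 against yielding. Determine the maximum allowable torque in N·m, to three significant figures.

τ_allow = 532/2.2 = 241.8 MPa.
For a hollow shaft T_allow = τ_allow·πd_o³(1−k⁴)/16 with 1−k⁴ = 0.8322, so πd_o³(1−k⁴)/16 = 25870 mm³.
T_allow = 241.8×25870 = 6.257×10^6 N·mm = 6257 N·m.

T_allow = 6260 N·m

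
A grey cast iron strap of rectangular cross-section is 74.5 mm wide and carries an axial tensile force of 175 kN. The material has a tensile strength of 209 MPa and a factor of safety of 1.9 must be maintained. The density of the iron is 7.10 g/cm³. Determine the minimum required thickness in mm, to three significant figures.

t = 21.4 mm

σ_allow = 209/1.9 = 110.0 MPa.
Required area A = F/σ_allow = 175000/110.0 = 1591 mm².
t = A/w = 1591/74.5 = 21.35 mm.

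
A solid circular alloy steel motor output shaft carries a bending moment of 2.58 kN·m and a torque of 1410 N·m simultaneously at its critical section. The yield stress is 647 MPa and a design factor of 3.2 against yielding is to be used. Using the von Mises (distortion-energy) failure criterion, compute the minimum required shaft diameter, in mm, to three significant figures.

σ_allow = σ_y/n = 647/3.2 = 202.2 MPa.
For a solid shaft σ_b = 32M/(πd³) and τ = 16T/(πd³), so the von Mises stress is σ' = (16/πd³)·√(4M²+3T²).
√(4M²+3T²) = √(4×(2.580×10^6)² + 3×(1.410×10^6)²) = 5.709×10^6 N·mm.
d³ = 16×5.709×10^6/(π×202.2) = 143800 mm³.
d = 52.39 mm.

d = 52.4 mm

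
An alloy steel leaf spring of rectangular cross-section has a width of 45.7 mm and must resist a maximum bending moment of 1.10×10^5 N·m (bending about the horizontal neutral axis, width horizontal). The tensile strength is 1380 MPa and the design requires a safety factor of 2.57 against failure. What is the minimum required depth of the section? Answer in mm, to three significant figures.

h = 164 mm

σ_allow = 1380/2.57 = 537.0 MPa.
For a rectangular section σ = 6M/(bh²), so h² = 6M/(b σ_allow) = 6×1.1000×10^8/(45.7×537.0) = 26900 mm².
h = 164.0 mm.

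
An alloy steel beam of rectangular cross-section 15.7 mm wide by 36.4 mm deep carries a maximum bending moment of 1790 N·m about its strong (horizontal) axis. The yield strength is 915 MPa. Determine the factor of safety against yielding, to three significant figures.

Section modulus S = bh²/6 = 15.7×36.4²/6 = 3467 mm³.
σ = M/S = 1790000/3467 = 516.3 MPa.
n = 915/516.3 = 1.772.

n = 1.77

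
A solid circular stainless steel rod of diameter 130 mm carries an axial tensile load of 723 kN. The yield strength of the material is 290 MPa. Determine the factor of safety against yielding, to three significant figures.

n = 5.32

A = πd²/4 = 13270 mm².
σ = F/A = 723000/13270 = 54.47 MPa.
n = 290/54.47 = 5.324.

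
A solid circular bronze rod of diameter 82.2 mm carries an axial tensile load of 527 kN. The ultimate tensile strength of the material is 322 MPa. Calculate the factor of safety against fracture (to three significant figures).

A = πd²/4 = 5307 mm².
σ = F/A = 527000/5307 = 99.31 MPa.
n = 322/99.31 = 3.242.

n = 3.24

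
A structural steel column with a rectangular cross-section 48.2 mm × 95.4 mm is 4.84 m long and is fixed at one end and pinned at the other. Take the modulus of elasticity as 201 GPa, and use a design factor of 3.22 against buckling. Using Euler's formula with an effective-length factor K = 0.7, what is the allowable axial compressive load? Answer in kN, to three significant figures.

Buckling occurs about the weak axis: I_min = h·b³/12 = 95.4×48.2³/12 = 890200 mm⁴ (b = 48.2 mm is the smaller dimension).
Effective length L_e = KL = 0.7×4.84 m = 3388 mm.
Euler critical load P_cr = π²EI/L_e² = π²×201000×890200/3388² = 153900 N.
P_allow = P_cr/n = 153900/3.22 = 47780 N.

P_allow = 47.8 kN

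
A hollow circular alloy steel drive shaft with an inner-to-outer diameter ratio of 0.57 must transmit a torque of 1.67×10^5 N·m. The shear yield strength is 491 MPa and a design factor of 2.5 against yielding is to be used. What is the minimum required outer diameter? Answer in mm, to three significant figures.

d_o = 169 mm

τ_allow = 491/2.5 = 196.4 MPa.
For a hollow shaft τ = 16T/[πd_o³(1−k⁴)] with k = 0.57, so 1−k⁴ = 0.8944.
d_o³ = 16T/[π τ_allow (1−k⁴)] = 16×1.6700×10^8/(π×196.4×0.8944) = 4.842×10^6 mm³.
d_o = 169.2 mm.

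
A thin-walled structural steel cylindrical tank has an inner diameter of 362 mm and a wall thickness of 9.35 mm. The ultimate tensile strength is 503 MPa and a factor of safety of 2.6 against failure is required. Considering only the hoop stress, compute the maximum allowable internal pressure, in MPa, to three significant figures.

σ_allow = 503/2.6 = 193.5 MPa.
σ_h = pD/(2t) → p_allow = 2σ_allow t/D = 2×193.5×9.35/362 = 9.994 MPa.

p_allow = 9.99 MPa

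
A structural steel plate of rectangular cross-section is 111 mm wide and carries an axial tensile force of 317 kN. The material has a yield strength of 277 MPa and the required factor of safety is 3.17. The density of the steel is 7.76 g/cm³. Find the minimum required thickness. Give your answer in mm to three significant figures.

σ_allow = 277/3.17 = 87.38 MPa.
Required area A = F/σ_allow = 317000/87.38 = 3628 mm².
t = A/w = 3628/111 = 32.68 mm.

t = 32.7 mm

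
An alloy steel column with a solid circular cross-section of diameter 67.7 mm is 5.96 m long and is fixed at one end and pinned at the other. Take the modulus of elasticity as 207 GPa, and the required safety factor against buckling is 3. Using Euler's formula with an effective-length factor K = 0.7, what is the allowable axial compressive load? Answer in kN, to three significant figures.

I = πd⁴/64 = π×67.7⁴/64 = 1.031×10^6 mm⁴.
Effective length L_e = KL = 0.7×5.96 m = 4172 mm.
Euler critical load P_cr = π²EI/L_e² = π²×207000×1.031×10^6/4172² = 121000 N.
P_allow = P_cr/n = 121000/3 = 40340 N.

P_allow = 40.3 kN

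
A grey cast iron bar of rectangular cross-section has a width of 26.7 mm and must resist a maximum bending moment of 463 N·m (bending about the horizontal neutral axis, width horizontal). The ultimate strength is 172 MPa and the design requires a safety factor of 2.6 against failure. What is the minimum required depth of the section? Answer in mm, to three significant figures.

h = 39.7 mm

σ_allow = 172/2.6 = 66.15 MPa.
For a rectangular section σ = 6M/(bh²), so h² = 6M/(b σ_allow) = 6×463000/(26.7×66.15) = 1573 mm².
h = 39.66 mm.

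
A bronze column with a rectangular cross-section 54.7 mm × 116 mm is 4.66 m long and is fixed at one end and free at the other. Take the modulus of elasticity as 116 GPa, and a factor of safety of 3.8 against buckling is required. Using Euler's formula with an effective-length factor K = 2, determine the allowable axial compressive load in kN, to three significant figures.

Buckling occurs about the weak axis: I_min = h·b³/12 = 116×54.7³/12 = 1.582×10^6 mm⁴ (b = 54.7 mm is the smaller dimension).
Effective length L_e = KL = 2×4.66 m = 9320 mm.
Euler critical load P_cr = π²EI/L_e² = π²×116000×1.582×10^6/9320² = 20850 N.
P_allow = P_cr/n = 20850/3.8 = 5488 N.

P_allow = 5.49 kN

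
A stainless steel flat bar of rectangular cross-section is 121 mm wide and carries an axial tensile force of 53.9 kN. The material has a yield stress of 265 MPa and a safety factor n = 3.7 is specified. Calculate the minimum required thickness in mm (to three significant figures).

t = 6.22 mm

σ_allow = 265/3.7 = 71.62 MPa.
Required area A = F/σ_allow = 53900/71.62 = 752.6 mm².
t = A/w = 752.6/121 = 6.220 mm.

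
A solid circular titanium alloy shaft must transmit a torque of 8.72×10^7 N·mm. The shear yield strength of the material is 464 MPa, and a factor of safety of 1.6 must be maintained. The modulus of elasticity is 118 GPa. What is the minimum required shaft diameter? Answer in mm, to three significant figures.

Allowable shear stress τ_allow = 464/1.6 = 290.0 MPa.
For a solid shaft τ = 16T/(πd³), so d³ = 16T/(π τ_allow) = 16×8.7200×10^7/(π×290.0) = 1.531×10^6 mm³.
d = (1.531×10^6)^(1/3) = 115.3 mm.

d = 115 mm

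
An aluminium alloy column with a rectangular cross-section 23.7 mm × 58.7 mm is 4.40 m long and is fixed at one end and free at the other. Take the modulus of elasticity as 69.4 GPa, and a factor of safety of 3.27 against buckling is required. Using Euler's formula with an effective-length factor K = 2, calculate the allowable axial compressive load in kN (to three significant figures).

Buckling occurs about the weak axis: I_min = h·b³/12 = 58.7×23.7³/12 = 65120 mm⁴ (b = 23.7 mm is the smaller dimension).
Effective length L_e = KL = 2×4.40 m = 8800 mm.
Euler critical load P_cr = π²EI/L_e² = π²×69400×65120/8800² = 576.0 N.
P_allow = P_cr/n = 576.0/3.27 = 176.1 N.

P_allow = 0.176 kN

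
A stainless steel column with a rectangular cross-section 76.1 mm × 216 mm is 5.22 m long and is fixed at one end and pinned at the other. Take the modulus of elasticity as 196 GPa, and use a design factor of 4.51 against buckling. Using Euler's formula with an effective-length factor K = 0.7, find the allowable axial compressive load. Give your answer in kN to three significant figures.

P_allow = 255 kN

Buckling occurs about the weak axis: I_min = h·b³/12 = 216×76.1³/12 = 7.933×10^6 mm⁴ (b = 76.1 mm is the smaller dimension).
Effective length L_e = KL = 0.7×5.22 m = 3654 mm.
Euler critical load P_cr = π²EI/L_e² = π²×196000×7.933×10^6/3654² = 1.149×10^6 N.
P_allow = P_cr/n = 1.149×10^6/4.51 = 254800 N.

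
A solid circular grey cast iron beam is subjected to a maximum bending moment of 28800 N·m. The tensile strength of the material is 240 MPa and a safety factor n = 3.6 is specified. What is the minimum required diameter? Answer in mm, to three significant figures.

σ_allow = 240/3.6 = 66.67 MPa.
For a solid circular section σ = 32M/(πd³), so d³ = 32M/(π σ_allow) = 32×2.8800×10^7/(π×66.67) = 4.400×10^6 mm³.
d = 163.9 mm.

d = 164 mm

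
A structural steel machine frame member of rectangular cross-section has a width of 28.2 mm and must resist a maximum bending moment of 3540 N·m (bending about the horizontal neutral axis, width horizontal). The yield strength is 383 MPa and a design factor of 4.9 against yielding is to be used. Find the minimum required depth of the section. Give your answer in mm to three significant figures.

h = 98.2 mm

σ_allow = 383/4.9 = 78.16 MPa.
For a rectangular section σ = 6M/(bh²), so h² = 6M/(b σ_allow) = 6×3540000/(28.2×78.16) = 9636 mm².
h = 98.16 mm.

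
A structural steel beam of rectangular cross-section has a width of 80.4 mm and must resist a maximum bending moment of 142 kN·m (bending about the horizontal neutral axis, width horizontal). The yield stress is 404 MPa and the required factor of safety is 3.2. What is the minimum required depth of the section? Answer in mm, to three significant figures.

h = 290 mm

σ_allow = 404/3.2 = 126.2 MPa.
For a rectangular section σ = 6M/(bh²), so h² = 6M/(b σ_allow) = 6×1.4200×10^8/(80.4×126.2) = 83940 mm².
h = 289.7 mm.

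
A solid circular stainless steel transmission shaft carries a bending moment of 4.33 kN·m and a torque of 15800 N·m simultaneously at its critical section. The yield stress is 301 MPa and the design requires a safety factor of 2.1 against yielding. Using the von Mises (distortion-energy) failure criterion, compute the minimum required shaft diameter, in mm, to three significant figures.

d = 101 mm

σ_allow = σ_y/n = 301/2.1 = 143.3 MPa.
For a solid shaft σ_b = 32M/(πd³) and τ = 16T/(πd³), so the von Mises stress is σ' = (16/πd³)·√(4M²+3T²).
√(4M²+3T²) = √(4×(4.330×10^6)² + 3×(1.580×10^7)²) = 2.870×10^7 N·mm.
d³ = 16×2.870×10^7/(π×143.3) = 1.020×10^6 mm³.
d = 100.7 mm.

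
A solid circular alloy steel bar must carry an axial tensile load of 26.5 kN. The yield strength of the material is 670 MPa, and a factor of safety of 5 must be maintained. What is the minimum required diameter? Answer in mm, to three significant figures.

d = 15.9 mm

Allowable stress σ_allow = 670/5 = 134.0 MPa.
Required area A = F/σ_allow = 26500/134.0 = 197.8 mm².
A = πd²/4 → d = √(4A/π) = 15.87 mm.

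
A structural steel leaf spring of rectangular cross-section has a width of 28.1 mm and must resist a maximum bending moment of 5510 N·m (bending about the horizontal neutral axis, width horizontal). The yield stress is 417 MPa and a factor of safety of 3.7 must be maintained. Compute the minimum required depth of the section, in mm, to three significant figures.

h = 102 mm

σ_allow = 417/3.7 = 112.7 MPa.
For a rectangular section σ = 6M/(bh²), so h² = 6M/(b σ_allow) = 6×5510000/(28.1×112.7) = 10440 mm².
h = 102.2 mm.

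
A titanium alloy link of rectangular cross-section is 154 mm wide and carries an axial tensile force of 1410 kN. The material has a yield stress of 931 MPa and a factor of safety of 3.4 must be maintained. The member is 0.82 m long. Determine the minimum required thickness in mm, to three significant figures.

σ_allow = 931/3.4 = 273.8 MPa.
Required area A = F/σ_allow = 1410000/273.8 = 5149 mm².
t = A/w = 5149/154 = 33.44 mm.

t = 33.4 mm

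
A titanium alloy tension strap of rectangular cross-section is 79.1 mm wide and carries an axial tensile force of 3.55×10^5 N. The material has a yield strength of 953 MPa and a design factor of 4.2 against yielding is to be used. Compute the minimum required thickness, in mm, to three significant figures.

t = 19.8 mm

σ_allow = 953/4.2 = 226.9 MPa.
Required area A = F/σ_allow = 355000/226.9 = 1565 mm².
t = A/w = 1565/79.1 = 19.78 mm.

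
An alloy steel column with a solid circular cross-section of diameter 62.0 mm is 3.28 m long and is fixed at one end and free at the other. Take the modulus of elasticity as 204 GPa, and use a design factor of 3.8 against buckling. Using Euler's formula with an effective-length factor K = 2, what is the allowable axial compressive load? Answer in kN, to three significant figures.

I = πd⁴/64 = π×62.0⁴/64 = 725300 mm⁴.
Effective length L_e = KL = 2×3.28 m = 6560 mm.
Euler critical load P_cr = π²EI/L_e² = π²×204000×725300/6560² = 33940 N.
P_allow = P_cr/n = 33940/3.8 = 8930 N.

P_allow = 8.93 kN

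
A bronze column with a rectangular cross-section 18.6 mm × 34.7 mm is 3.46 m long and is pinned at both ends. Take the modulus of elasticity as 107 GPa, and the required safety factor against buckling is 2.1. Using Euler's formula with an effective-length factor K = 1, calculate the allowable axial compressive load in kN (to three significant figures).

Buckling occurs about the weak axis: I_min = h·b³/12 = 34.7×18.6³/12 = 18610 mm⁴ (b = 18.6 mm is the smaller dimension).
Effective length L_e = KL = 1×3.46 m = 3460 mm.
Euler critical load P_cr = π²EI/L_e² = π²×107000×18610/3460² = 1641 N.
P_allow = P_cr/n = 1641/2.1 = 781.6 N.

P_allow = 0.782 kN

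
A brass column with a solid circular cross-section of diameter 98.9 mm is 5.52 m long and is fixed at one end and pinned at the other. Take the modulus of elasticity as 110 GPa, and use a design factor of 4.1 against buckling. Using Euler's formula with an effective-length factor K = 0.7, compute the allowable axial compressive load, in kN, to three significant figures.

I = πd⁴/64 = π×98.9⁴/64 = 4.696×10^6 mm⁴.
Effective length L_e = KL = 0.7×5.52 m = 3864 mm.
Euler critical load P_cr = π²EI/L_e² = π²×110000×4.696×10^6/3864² = 341500 N.
P_allow = P_cr/n = 341500/4.1 = 83290 N.

P_allow = 83.3 kN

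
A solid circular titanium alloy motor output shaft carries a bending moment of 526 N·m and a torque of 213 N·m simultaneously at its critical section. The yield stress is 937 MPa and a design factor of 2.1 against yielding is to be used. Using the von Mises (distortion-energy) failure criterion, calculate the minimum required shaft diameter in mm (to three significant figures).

σ_allow = σ_y/n = 937/2.1 = 446.2 MPa.
For a solid shaft σ_b = 32M/(πd³) and τ = 16T/(πd³), so the von Mises stress is σ' = (16/πd³)·√(4M²+3T²).
√(4M²+3T²) = √(4×(526000)² + 3×(213000)²) = 1.115×10^6 N·mm.
d³ = 16×1.115×10^6/(π×446.2) = 12720 mm³.
d = 23.35 mm.

d = 23.3 mm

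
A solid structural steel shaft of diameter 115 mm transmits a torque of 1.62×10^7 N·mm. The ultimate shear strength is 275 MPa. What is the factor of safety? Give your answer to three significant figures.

n = 5.07

τ = 16T/(πd³) = 16×1.6200×10^7/(π×115³) = 54.25 MPa.
n = τ_limit/τ = 275/54.25 = 5.069.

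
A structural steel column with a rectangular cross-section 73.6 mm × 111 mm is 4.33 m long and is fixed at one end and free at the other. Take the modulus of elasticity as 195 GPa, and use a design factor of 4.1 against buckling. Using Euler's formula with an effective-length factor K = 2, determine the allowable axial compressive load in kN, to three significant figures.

Buckling occurs about the weak axis: I_min = h·b³/12 = 111×73.6³/12 = 3.688×10^6 mm⁴ (b = 73.6 mm is the smaller dimension).
Effective length L_e = KL = 2×4.33 m = 8660 mm.
Euler critical load P_cr = π²EI/L_e² = π²×195000×3.688×10^6/8660² = 94640 N.
P_allow = P_cr/n = 94640/4.1 = 23080 N.

P_allow = 23.1 kN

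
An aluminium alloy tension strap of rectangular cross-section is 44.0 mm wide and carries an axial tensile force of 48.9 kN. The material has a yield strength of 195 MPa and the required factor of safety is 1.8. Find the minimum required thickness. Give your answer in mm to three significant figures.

t = 10.3 mm

σ_allow = 195/1.8 = 108.3 MPa.
Required area A = F/σ_allow = 48900/108.3 = 451.4 mm².
t = A/w = 451.4/44.0 = 10.26 mm.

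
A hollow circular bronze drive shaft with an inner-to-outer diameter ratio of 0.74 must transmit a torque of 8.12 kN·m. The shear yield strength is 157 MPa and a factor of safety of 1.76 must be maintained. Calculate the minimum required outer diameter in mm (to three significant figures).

d_o = 87.2 mm

τ_allow = 157/1.76 = 89.20 MPa.
For a hollow shaft τ = 16T/[πd_o³(1−k⁴)] with k = 0.74, so 1−k⁴ = 0.7001.
d_o³ = 16T/[π τ_allow (1−k⁴)] = 16×8120000/(π×89.20×0.7001) = 662200 mm³.
d_o = 87.16 mm.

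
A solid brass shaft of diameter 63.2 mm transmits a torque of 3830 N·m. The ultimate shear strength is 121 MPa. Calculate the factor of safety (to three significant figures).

n = 1.57

τ = 16T/(πd³) = 16×3830000/(π×63.2³) = 77.27 MPa.
n = τ_limit/τ = 121/77.27 = 1.566.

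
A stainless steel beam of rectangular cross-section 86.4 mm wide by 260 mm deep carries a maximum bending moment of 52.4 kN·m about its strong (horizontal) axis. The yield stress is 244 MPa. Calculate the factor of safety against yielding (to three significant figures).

Section modulus S = bh²/6 = 86.4×260²/6 = 973400 mm³.
σ = M/S = 5.2400×10^7/973400 = 53.83 MPa.
n = 244/53.83 = 4.533.

n = 4.53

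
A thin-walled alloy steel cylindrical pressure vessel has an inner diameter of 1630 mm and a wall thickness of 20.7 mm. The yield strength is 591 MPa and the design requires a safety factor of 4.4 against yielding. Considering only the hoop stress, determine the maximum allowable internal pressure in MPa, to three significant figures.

p_allow = 3.41 MPa

σ_allow = 591/4.4 = 134.3 MPa.
σ_h = pD/(2t) → p_allow = 2σ_allow t/D = 2×134.3×20.7/1630 = 3.412 MPa.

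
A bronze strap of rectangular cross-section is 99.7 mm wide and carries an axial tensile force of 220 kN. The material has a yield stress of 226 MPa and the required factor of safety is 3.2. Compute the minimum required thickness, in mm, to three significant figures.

σ_allow = 226/3.2 = 70.62 MPa.
Required area A = F/σ_allow = 220000/70.62 = 3115 mm².
t = A/w = 3115/99.7 = 31.24 mm.

t = 31.2 mm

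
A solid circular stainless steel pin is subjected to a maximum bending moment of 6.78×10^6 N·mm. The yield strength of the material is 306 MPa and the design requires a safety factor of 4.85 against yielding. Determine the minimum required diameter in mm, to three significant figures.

d = 103 mm

σ_allow = 306/4.85 = 63.09 MPa.
For a solid circular section σ = 32M/(πd³), so d³ = 32M/(π σ_allow) = 32×6780000/(π×63.09) = 1.095×10^6 mm³.
d = 103.1 mm.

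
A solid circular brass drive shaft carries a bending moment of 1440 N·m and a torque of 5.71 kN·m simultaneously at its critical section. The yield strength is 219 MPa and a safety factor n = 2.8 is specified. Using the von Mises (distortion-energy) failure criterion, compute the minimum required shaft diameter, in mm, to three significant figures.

σ_allow = σ_y/n = 219/2.8 = 78.21 MPa.
For a solid shaft σ_b = 32M/(πd³) and τ = 16T/(πd³), so the von Mises stress is σ' = (16/πd³)·√(4M²+3T²).
√(4M²+3T²) = √(4×(1.440×10^6)² + 3×(5.710×10^6)²) = 1.030×10^7 N·mm.
d³ = 16×1.030×10^7/(π×78.21) = 670700 mm³.
d = 87.54 mm.

d = 87.5 mm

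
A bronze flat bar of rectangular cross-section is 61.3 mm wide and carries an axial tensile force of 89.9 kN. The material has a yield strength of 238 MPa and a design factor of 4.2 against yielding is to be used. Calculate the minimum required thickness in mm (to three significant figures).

t = 25.9 mm

σ_allow = 238/4.2 = 56.67 MPa.
Required area A = F/σ_allow = 89900/56.67 = 1586 mm².
t = A/w = 1586/61.3 = 25.88 mm.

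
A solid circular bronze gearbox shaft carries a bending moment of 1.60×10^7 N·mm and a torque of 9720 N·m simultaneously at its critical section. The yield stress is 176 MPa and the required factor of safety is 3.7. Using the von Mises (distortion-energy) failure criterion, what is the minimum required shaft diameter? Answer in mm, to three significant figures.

σ_allow = σ_y/n = 176/3.7 = 47.57 MPa.
For a solid shaft σ_b = 32M/(πd³) and τ = 16T/(πd³), so the von Mises stress is σ' = (16/πd³)·√(4M²+3T²).
√(4M²+3T²) = √(4×(1.600×10^7)² + 3×(9.720×10^6)²) = 3.616×10^7 N·mm.
d³ = 16×3.616×10^7/(π×47.57) = 3.871×10^6 mm³.
d = 157.0 mm.

d = 157 mm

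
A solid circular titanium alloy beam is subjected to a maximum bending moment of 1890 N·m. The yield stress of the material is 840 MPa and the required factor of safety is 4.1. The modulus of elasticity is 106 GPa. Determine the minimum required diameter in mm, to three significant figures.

σ_allow = 840/4.1 = 204.9 MPa.
For a solid circular section σ = 32M/(πd³), so d³ = 32M/(π σ_allow) = 32×1890000/(π×204.9) = 93970 mm³.
d = 45.46 mm.

d = 45.5 mm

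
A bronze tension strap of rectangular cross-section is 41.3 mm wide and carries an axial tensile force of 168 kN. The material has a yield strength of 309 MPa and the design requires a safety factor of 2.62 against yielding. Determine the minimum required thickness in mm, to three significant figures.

σ_allow = 309/2.62 = 117.9 MPa.
Required area A = F/σ_allow = 168000/117.9 = 1424 mm².
t = A/w = 1424/41.3 = 34.49 mm.

t = 34.5 mm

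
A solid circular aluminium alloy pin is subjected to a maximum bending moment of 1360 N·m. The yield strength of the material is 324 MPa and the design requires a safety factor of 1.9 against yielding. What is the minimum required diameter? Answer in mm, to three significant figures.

d = 43.3 mm

σ_allow = 324/1.9 = 170.5 MPa.
For a solid circular section σ = 32M/(πd³), so d³ = 32M/(π σ_allow) = 32×1360000/(π×170.5) = 81240 mm³.
d = 43.31 mm.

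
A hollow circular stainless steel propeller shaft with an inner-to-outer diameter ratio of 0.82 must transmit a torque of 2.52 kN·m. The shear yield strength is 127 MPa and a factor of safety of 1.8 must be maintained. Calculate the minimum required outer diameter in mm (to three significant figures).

d_o = 69.2 mm

τ_allow = 127/1.8 = 70.56 MPa.
For a hollow shaft τ = 16T/[πd_o³(1−k⁴)] with k = 0.82, so 1−k⁴ = 0.5479.
d_o³ = 16T/[π τ_allow (1−k⁴)] = 16×2520000/(π×70.56×0.5479) = 332000 mm³.
d_o = 69.24 mm.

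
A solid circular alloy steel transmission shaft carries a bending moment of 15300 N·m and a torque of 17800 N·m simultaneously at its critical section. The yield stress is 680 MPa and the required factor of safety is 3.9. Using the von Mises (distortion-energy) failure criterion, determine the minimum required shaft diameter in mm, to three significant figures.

d = 108 mm

σ_allow = σ_y/n = 680/3.9 = 174.4 MPa.
For a solid shaft σ_b = 32M/(πd³) and τ = 16T/(πd³), so the von Mises stress is σ' = (16/πd³)·√(4M²+3T²).
√(4M²+3T²) = √(4×(1.530×10^7)² + 3×(1.780×10^7)²) = 4.344×10^7 N·mm.
d³ = 16×4.344×10^7/(π×174.4) = 1.269×10^6 mm³.
d = 108.3 mm.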